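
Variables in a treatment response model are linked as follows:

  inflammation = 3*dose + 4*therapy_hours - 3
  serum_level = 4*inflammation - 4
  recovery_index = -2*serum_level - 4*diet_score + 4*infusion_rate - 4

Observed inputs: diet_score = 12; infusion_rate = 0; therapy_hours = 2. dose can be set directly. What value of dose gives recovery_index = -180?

Substituting into the inflammation equation gives inflammation = 3*dose + 5.
So serum_level = 12*dose + 16.
This gives recovery_index = -24*dose - 84.
Solve -24*dose - 84 = -180: dose = (-180 + 84) / -24 = 4.

dose = 4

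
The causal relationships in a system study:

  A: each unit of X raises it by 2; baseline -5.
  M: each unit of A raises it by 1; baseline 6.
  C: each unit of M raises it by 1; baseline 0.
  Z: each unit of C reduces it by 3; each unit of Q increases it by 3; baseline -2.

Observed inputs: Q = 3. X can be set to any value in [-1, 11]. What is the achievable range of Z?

Substituting into the M equation gives M = 2*X + 1.
Substituting into the C equation gives C = 2*X + 1.
So Z = -6*X + 4.
Linear in X, so extremes are at the endpoints: X = -1 gives Z = 10; X = 11 gives Z = -62.

-62 to 10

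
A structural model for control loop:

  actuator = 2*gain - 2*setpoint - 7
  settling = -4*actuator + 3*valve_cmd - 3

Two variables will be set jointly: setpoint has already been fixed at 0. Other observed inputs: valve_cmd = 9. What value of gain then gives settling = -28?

With setpoint held at 0:
Substituting into the actuator equation gives actuator = 2*gain - 7.
Substituting into the settling equation gives settling = -8*gain + 52.
Solve -8*gain + 52 = -28: gain = (-28 - 52) / -8 = 10.

gain = 10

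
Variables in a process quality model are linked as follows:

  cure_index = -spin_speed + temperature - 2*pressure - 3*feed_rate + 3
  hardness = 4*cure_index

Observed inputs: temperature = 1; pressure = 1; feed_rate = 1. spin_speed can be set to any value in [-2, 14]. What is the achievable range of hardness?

Substituting into the cure_index equation gives cure_index = -spin_speed - 1.
So hardness = -4*spin_speed - 4.
Linear in spin_speed, so extremes are at the endpoints: spin_speed = -2 gives hardness = 4; spin_speed = 14 gives hardness = -60.

-60 to 4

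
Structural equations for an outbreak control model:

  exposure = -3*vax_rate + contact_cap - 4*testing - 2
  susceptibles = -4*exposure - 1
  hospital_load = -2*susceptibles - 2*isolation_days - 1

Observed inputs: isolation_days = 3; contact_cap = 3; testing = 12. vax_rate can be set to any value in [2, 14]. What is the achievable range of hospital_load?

Substituting into the exposure equation gives exposure = -3*vax_rate - 47.
susceptibles becomes 12*vax_rate + 187.
So hospital_load = -24*vax_rate - 381.
Linear in vax_rate, so extremes are at the endpoints: vax_rate = 2 gives hospital_load = -429; vax_rate = 14 gives hospital_load = -717.

-717 to -429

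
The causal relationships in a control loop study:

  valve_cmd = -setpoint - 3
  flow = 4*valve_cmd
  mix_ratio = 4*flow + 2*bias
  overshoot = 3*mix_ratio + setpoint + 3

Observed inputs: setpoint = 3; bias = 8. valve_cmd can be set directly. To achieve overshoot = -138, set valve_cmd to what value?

valve_cmd = -4

Intervening on valve_cmd fixes its value directly, overriding its dependence on setpoint.
Substituting into the mix_ratio equation gives mix_ratio = 16*valve_cmd + 16.
Substituting into the overshoot equation gives overshoot = 48*valve_cmd + 54.
Solve 48*valve_cmd + 54 = -138: valve_cmd = (-138 - 54) / 48 = -4.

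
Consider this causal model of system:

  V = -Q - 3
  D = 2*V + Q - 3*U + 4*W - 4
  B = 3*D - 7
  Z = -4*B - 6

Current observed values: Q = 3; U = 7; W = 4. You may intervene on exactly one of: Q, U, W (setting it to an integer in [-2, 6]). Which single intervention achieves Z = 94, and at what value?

set U = 3

Intervening on Q: Z = 12*Q + 202. Reaching 94 requires Q = -9, outside [-2, 6].
Intervening on U: with other inputs at their observed values, Z = 36*U - 14. Solving for 94 gives U = 3, within [-2, 6].
Intervening on W: Z = -48*W + 430. Reaching 94 requires W = 7, outside [-2, 6].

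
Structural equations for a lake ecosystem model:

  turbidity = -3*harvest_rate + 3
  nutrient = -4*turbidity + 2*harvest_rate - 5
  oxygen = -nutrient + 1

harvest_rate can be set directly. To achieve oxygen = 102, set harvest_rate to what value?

harvest_rate = -6

Substituting into the nutrient equation gives nutrient = 14*harvest_rate - 17.
Substituting into the oxygen equation gives oxygen = -14*harvest_rate + 18.
Solve -14*harvest_rate + 18 = 102: harvest_rate = (102 - 18) / -14 = -6.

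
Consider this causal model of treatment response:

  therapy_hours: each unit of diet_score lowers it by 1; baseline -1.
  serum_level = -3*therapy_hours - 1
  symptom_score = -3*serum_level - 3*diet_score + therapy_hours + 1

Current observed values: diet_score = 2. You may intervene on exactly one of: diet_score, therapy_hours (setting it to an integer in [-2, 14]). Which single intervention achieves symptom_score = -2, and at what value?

set therapy_hours = 0

Intervening on diet_score: symptom_score = -13*diet_score - 6. Reaching -2 requires diet_score = -4/13, not an integer.
Intervening on therapy_hours: with other inputs at their observed values, symptom_score = 10*therapy_hours - 2. Solving for -2 gives therapy_hours = 0, within [-2, 14].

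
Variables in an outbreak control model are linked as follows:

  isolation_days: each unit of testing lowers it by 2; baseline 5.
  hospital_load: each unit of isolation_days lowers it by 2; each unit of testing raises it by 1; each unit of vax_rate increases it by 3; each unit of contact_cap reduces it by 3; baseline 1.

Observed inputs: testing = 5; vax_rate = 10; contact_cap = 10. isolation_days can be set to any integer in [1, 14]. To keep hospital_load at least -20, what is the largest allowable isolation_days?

isolation_days = 13

Intervening on isolation_days fixes its value directly, overriding its dependence on testing.
Substituting into the hospital_load equation gives hospital_load = -2*isolation_days + 6.
Require -2*isolation_days + 6 ≥ -20, so isolation_days ≤ 13.
The largest integer in [1, 14] satisfying this is 13.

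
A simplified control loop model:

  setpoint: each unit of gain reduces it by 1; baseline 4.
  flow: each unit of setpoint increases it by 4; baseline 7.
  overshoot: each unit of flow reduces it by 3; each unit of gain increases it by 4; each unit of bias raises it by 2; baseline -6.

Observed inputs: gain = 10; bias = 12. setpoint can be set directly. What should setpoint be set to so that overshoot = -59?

setpoint = 8

Intervening on setpoint fixes its value directly, overriding its dependence on gain.
Substituting into the overshoot equation gives overshoot = -12*setpoint + 37.
Solve -12*setpoint + 37 = -59: setpoint = (-59 - 37) / -12 = 8.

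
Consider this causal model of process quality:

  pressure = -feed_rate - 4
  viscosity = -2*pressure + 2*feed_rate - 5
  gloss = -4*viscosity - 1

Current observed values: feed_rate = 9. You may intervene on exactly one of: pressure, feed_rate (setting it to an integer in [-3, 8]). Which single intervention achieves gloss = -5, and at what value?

set pressure = 6

Intervening on pressure: with other inputs at their observed values, gloss = 8*pressure - 53. Solving for -5 gives pressure = 6, within [-3, 8].
Intervening on feed_rate: gloss = -16*feed_rate - 13. Reaching -5 requires feed_rate = -1/2, not an integer.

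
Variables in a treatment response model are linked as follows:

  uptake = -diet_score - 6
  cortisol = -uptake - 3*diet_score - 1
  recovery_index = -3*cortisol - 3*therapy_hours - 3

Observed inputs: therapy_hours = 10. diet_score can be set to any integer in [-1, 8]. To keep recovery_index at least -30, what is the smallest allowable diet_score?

diet_score = 3

Substituting into the cortisol equation gives cortisol = -2*diet_score + 5.
This gives recovery_index = 6*diet_score - 48.
Require 6*diet_score - 48 ≥ -30, so diet_score ≥ 3.
The smallest integer in [-1, 8] satisfying this is 3.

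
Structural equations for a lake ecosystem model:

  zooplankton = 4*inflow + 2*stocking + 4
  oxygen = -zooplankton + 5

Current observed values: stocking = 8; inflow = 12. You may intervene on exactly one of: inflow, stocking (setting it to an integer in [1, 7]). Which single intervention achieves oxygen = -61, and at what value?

Intervening on inflow: oxygen = -4*inflow - 15. Reaching -61 requires inflow = 23/2, not an integer.
Intervening on stocking: with other inputs at their observed values, oxygen = -2*stocking - 47. Solving for -61 gives stocking = 7, within [1, 7].

set stocking = 7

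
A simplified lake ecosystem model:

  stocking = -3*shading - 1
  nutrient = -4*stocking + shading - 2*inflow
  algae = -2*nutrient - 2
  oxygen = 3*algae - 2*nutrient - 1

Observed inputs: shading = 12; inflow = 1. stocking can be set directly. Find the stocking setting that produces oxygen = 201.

stocking = 9

Intervening on stocking fixes its value directly, overriding its dependence on shading.
Substituting into the nutrient equation gives nutrient = -4*stocking + 10.
So algae = 8*stocking - 22.
Substituting into the oxygen equation gives oxygen = 32*stocking - 87.
Solve 32*stocking - 87 = 201: stocking = (201 + 87) / 32 = 9.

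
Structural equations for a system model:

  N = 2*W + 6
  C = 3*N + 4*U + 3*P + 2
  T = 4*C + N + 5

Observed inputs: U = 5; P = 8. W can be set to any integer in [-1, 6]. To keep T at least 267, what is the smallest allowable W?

W = 0

Substituting into the C equation gives C = 6*W + 64.
Substituting into the T equation gives T = 26*W + 267.
Require 26*W + 267 ≥ 267, so W ≥ 0.
The smallest integer in [-1, 6] satisfying this is 0.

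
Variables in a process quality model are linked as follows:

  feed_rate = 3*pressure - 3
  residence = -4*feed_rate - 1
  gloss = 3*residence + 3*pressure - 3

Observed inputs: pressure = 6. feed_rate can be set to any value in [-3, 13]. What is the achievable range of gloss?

Intervening on feed_rate fixes its value directly, overriding its dependence on pressure.
Substituting into the gloss equation gives gloss = -12*feed_rate + 12.
Linear in feed_rate, so extremes are at the endpoints: feed_rate = -3 gives gloss = 48; feed_rate = 13 gives gloss = -144.

-144 to 48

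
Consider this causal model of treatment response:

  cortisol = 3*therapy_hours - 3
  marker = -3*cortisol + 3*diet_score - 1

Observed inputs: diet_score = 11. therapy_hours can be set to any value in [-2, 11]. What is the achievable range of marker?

-58 to 59

Substituting into the marker equation gives marker = -9*therapy_hours + 41.
Linear in therapy_hours, so extremes are at the endpoints: therapy_hours = -2 gives marker = 59; therapy_hours = 11 gives marker = -58.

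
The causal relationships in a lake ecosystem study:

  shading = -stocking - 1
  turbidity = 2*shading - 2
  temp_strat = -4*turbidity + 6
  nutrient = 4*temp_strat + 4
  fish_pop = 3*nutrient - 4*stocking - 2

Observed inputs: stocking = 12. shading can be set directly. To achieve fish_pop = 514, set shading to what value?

Intervening on shading fixes its value directly, overriding its dependence on stocking.
Substituting into the temp_strat equation gives temp_strat = -8*shading + 14.
Substituting into the nutrient equation gives nutrient = -32*shading + 60.
Substituting into the fish_pop equation gives fish_pop = -96*shading + 130.
Solve -96*shading + 130 = 514: shading = (514 - 130) / -96 = -4.

shading = -4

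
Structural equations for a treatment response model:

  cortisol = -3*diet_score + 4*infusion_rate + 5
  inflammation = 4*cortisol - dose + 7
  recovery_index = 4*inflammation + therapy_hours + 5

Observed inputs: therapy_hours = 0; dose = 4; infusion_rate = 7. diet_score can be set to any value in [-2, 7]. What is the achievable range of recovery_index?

Substituting into the cortisol equation gives cortisol = -3*diet_score + 33.
This gives inflammation = -12*diet_score + 135.
recovery_index becomes -48*diet_score + 545.
Linear in diet_score, so extremes are at the endpoints: diet_score = -2 gives recovery_index = 641; diet_score = 7 gives recovery_index = 209.

209 to 641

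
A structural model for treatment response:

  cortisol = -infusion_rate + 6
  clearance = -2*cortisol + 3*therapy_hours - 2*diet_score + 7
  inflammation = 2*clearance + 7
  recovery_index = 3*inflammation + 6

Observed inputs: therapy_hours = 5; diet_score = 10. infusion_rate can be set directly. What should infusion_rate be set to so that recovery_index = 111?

Substituting into the clearance equation gives clearance = 2*infusion_rate - 10.
Substituting into the inflammation equation gives inflammation = 4*infusion_rate - 13.
This gives recovery_index = 12*infusion_rate - 33.
Solve 12*infusion_rate - 33 = 111: infusion_rate = (111 + 33) / 12 = 12.

infusion_rate = 12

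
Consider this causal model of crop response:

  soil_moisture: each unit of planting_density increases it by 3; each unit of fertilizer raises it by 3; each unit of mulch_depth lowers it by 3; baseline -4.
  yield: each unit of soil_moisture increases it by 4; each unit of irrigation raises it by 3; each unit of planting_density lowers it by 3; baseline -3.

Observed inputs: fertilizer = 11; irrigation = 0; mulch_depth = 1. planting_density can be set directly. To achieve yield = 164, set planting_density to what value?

planting_density = 7

Substituting into the soil_moisture equation gives soil_moisture = 3*planting_density + 26.
Substituting into the yield equation gives yield = 9*planting_density + 101.
Solve 9*planting_density + 101 = 164: planting_density = (164 - 101) / 9 = 7.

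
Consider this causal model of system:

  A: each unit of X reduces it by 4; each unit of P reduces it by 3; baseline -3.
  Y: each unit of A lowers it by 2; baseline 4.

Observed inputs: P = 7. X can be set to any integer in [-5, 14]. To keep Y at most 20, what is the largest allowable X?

X = -4

Substituting into the A equation gives A = -4*X - 24.
Y becomes 8*X + 52.
Require 8*X + 52 ≤ 20, so X ≤ -4.
The largest integer in [-5, 14] satisfying this is -4.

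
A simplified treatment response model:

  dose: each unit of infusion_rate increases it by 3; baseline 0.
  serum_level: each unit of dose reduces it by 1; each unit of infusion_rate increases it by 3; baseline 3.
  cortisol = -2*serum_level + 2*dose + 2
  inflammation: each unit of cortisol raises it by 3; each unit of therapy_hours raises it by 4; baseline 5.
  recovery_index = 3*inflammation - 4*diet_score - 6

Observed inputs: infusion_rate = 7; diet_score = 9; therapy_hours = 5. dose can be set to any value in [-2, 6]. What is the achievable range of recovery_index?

Intervening on dose fixes its value directly, overriding its dependence on infusion_rate.
Substituting into the serum_level equation gives serum_level = -dose + 24.
Substituting into the cortisol equation gives cortisol = 4*dose - 46.
Substituting into the inflammation equation gives inflammation = 12*dose - 113.
Substituting into the recovery_index equation gives recovery_index = 36*dose - 381.
Linear in dose, so extremes are at the endpoints: dose = -2 gives recovery_index = -453; dose = 6 gives recovery_index = -165.

-453 to -165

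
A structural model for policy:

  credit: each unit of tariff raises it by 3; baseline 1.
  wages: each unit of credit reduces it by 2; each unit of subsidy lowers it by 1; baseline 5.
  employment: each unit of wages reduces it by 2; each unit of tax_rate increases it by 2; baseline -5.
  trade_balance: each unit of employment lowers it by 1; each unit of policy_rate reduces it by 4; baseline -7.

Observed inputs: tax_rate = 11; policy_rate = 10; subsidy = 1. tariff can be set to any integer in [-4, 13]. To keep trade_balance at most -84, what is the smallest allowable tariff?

Substituting into the wages equation gives wages = -6*tariff + 2.
employment becomes 12*tariff + 13.
trade_balance becomes -12*tariff - 60.
Require -12*tariff - 60 ≤ -84, so tariff ≥ 2.
The smallest integer in [-4, 13] satisfying this is 2.

tariff = 2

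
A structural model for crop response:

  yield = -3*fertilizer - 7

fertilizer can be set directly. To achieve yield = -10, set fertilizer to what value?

fertilizer = 1

Solve -3*fertilizer - 7 = -10: fertilizer = (-10 + 7) / -3 = 1.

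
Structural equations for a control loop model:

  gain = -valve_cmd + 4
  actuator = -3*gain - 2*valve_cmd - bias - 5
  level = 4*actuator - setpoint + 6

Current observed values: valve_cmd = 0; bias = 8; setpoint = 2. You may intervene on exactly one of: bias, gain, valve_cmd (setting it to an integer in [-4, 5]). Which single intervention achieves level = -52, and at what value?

set bias = -3

Intervening on bias: with other inputs at their observed values, level = -4*bias - 64. Solving for -52 gives bias = -3, within [-4, 5].
Intervening on gain: level = -12*gain - 48. Reaching -52 requires gain = 1/3, not an integer.
Intervening on valve_cmd: level = 4*valve_cmd - 96. Reaching -52 requires valve_cmd = 11, outside [-4, 5].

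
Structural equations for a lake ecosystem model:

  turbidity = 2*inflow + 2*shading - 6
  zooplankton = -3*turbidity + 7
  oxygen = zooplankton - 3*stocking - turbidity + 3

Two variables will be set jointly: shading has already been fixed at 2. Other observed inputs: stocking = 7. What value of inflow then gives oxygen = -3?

inflow = 0

With shading held at 2:
Substituting into the turbidity equation gives turbidity = 2*inflow - 2.
Substituting into the zooplankton equation gives zooplankton = -6*inflow + 13.
This gives oxygen = -8*inflow - 3.
Solve -8*inflow - 3 = -3: inflow = (-3 + 3) / -8 = 0.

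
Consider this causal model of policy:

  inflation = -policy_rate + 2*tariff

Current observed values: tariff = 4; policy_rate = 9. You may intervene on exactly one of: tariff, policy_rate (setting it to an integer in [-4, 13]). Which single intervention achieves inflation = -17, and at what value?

Intervening on tariff: with other inputs at their observed values, inflation = 2*tariff - 9. Solving for -17 gives tariff = -4, within [-4, 13].
Intervening on policy_rate: inflation = -policy_rate + 8. Reaching -17 requires policy_rate = 25, outside [-4, 13].

set tariff = -4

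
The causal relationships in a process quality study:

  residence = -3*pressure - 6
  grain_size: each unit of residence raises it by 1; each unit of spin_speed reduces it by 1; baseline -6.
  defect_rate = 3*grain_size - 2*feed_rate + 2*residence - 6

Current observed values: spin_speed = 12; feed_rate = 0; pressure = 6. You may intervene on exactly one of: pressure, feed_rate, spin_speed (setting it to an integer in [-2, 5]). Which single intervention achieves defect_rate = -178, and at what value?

set feed_rate = -1

Intervening on pressure: defect_rate = -15*pressure - 90. Reaching -178 requires pressure = 88/15, not an integer.
Intervening on feed_rate: with other inputs at their observed values, defect_rate = -2*feed_rate - 180. Solving for -178 gives feed_rate = -1, within [-2, 5].
Intervening on spin_speed: defect_rate = -3*spin_speed - 144. Reaching -178 requires spin_speed = 34/3, not an integer.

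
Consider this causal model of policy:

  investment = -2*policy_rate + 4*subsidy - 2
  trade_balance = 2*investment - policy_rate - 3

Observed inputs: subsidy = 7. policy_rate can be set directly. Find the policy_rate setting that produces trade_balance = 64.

Substituting into the investment equation gives investment = -2*policy_rate + 26.
Substituting into the trade_balance equation gives trade_balance = -5*policy_rate + 49.
Solve -5*policy_rate + 49 = 64: policy_rate = (64 - 49) / -5 = -3.

policy_rate = -3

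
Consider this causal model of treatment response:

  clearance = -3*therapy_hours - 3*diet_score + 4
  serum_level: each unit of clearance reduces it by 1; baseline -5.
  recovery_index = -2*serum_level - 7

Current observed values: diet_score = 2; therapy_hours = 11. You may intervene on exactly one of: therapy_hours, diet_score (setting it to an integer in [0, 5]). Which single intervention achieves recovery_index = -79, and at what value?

Intervening on therapy_hours: recovery_index = -6*therapy_hours - 1. Reaching -79 requires therapy_hours = 13, outside [0, 5].
Intervening on diet_score: with other inputs at their observed values, recovery_index = -6*diet_score - 55. Solving for -79 gives diet_score = 4, within [0, 5].

set diet_score = 4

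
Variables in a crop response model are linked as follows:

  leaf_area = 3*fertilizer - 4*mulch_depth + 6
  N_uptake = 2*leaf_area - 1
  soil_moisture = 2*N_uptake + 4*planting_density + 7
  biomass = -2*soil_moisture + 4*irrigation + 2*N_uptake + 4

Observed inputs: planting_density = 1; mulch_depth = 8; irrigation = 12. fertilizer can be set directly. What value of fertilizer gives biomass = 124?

Substituting into the leaf_area equation gives leaf_area = 3*fertilizer - 26.
Substituting into the N_uptake equation gives N_uptake = 6*fertilizer - 53.
So soil_moisture = 12*fertilizer - 95.
Substituting into the biomass equation gives biomass = -12*fertilizer + 136.
Solve -12*fertilizer + 136 = 124: fertilizer = (124 - 136) / -12 = 1.

fertilizer = 1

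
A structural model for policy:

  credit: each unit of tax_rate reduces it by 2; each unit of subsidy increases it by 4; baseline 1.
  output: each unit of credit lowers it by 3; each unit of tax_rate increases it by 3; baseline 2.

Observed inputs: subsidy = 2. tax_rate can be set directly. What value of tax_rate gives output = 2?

Substituting into the credit equation gives credit = -2*tax_rate + 9.
Substituting into the output equation gives output = 9*tax_rate - 25.
Solve 9*tax_rate - 25 = 2: tax_rate = (2 + 25) / 9 = 3.

tax_rate = 3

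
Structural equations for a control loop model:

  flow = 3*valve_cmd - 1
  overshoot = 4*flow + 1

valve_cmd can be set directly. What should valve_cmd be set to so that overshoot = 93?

valve_cmd = 8

Substituting into the overshoot equation gives overshoot = 12*valve_cmd - 3.
Solve 12*valve_cmd - 3 = 93: valve_cmd = (93 + 3) / 12 = 8.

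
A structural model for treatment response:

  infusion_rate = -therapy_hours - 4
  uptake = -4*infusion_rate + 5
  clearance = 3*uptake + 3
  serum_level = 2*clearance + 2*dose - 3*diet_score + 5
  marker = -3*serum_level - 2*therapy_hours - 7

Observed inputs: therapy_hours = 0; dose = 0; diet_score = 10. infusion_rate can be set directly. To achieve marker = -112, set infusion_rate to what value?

infusion_rate = -1

Intervening on infusion_rate fixes its value directly, overriding its dependence on therapy_hours.
Substituting into the clearance equation gives clearance = -12*infusion_rate + 18.
This gives serum_level = -24*infusion_rate + 11.
This gives marker = 72*infusion_rate - 40.
Solve 72*infusion_rate - 40 = -112: infusion_rate = (-112 + 40) / 72 = -1.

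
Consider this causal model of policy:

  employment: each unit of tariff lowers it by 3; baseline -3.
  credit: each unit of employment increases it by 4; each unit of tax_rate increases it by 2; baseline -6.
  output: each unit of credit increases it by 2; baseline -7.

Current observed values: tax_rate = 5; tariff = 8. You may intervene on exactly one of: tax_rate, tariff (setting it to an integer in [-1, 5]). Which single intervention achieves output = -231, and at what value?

Intervening on tax_rate: with other inputs at their observed values, output = 4*tax_rate - 235. Solving for -231 gives tax_rate = 1, within [-1, 5].
Intervening on tariff: output = -24*tariff - 23. Reaching -231 requires tariff = 26/3, not an integer.

set tax_rate = 1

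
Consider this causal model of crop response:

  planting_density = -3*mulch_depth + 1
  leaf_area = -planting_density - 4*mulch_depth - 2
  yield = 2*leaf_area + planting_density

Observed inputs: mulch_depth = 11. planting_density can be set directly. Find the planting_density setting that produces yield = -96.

Intervening on planting_density fixes its value directly, overriding its dependence on mulch_depth.
Substituting into the leaf_area equation gives leaf_area = -planting_density - 46.
So yield = -planting_density - 92.
Solve -planting_density - 92 = -96: planting_density = (-96 + 92) / -1 = 4.

planting_density = 4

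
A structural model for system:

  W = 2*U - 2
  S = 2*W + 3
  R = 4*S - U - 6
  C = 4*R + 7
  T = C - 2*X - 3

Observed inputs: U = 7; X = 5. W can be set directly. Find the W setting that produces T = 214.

W = 7

Intervening on W fixes its value directly, overriding its dependence on U.
Substituting into the R equation gives R = 8*W - 1.
Substituting into the C equation gives C = 32*W + 3.
T becomes 32*W - 10.
Solve 32*W - 10 = 214: W = (214 + 10) / 32 = 7.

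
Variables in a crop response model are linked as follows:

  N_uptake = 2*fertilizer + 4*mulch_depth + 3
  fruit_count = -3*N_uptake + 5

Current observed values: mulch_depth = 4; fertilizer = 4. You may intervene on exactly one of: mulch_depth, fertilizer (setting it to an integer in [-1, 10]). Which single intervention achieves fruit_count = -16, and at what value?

Intervening on mulch_depth: with other inputs at their observed values, fruit_count = -12*mulch_depth - 28. Solving for -16 gives mulch_depth = -1, within [-1, 10].
Intervening on fertilizer: fruit_count = -6*fertilizer - 52. Reaching -16 requires fertilizer = -6, outside [-1, 10].

set mulch_depth = -1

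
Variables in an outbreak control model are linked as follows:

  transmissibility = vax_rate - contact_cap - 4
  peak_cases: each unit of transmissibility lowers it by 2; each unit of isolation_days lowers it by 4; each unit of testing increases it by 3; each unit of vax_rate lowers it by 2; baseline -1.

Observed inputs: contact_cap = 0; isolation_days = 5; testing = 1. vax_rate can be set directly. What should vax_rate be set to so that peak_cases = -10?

vax_rate = 0

Substituting into the transmissibility equation gives transmissibility = vax_rate - 4.
This gives peak_cases = -4*vax_rate - 10.
Solve -4*vax_rate - 10 = -10: vax_rate = (-10 + 10) / -4 = 0.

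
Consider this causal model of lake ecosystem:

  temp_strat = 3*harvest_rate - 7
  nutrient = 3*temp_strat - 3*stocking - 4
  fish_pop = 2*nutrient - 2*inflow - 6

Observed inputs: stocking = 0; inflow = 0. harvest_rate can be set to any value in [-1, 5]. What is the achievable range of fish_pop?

-74 to 34

Substituting into the nutrient equation gives nutrient = 9*harvest_rate - 25.
Substituting into the fish_pop equation gives fish_pop = 18*harvest_rate - 56.
Linear in harvest_rate, so extremes are at the endpoints: harvest_rate = -1 gives fish_pop = -74; harvest_rate = 5 gives fish_pop = 34.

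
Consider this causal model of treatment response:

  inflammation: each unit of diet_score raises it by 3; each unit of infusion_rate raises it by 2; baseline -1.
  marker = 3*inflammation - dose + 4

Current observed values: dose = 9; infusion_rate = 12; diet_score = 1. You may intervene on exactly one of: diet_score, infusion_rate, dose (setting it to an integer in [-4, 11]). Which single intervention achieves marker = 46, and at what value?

Intervening on diet_score: with other inputs at their observed values, marker = 9*diet_score + 64. Solving for 46 gives diet_score = -2, within [-4, 11].
Intervening on infusion_rate: marker = 6*infusion_rate + 1. Reaching 46 requires infusion_rate = 15/2, not an integer.
Intervening on dose: marker = -dose + 82. Reaching 46 requires dose = 36, outside [-4, 11].

set diet_score = -2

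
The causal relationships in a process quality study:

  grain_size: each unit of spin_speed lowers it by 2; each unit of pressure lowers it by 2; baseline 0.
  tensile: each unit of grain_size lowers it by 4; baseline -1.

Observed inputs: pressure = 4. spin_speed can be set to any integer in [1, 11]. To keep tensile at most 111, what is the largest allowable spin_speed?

Substituting into the grain_size equation gives grain_size = -2*spin_speed - 8.
Substituting into the tensile equation gives tensile = 8*spin_speed + 31.
Require 8*spin_speed + 31 ≤ 111, so spin_speed ≤ 10.
The largest integer in [1, 11] satisfying this is 10.

spin_speed = 10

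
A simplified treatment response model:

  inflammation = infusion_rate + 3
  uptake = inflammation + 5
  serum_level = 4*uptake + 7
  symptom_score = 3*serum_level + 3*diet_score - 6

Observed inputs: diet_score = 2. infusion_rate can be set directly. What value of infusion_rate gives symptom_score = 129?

infusion_rate = 1

Substituting into the uptake equation gives uptake = infusion_rate + 8.
Substituting into the serum_level equation gives serum_level = 4*infusion_rate + 39.
This gives symptom_score = 12*infusion_rate + 117.
Solve 12*infusion_rate + 117 = 129: infusion_rate = (129 - 117) / 12 = 1.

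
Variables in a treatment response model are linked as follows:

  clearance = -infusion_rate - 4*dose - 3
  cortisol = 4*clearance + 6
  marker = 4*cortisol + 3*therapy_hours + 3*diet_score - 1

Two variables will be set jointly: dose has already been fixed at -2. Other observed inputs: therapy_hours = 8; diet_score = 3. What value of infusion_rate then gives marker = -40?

With dose held at -2:
Substituting into the clearance equation gives clearance = -infusion_rate + 5.
So cortisol = -4*infusion_rate + 26.
Substituting into the marker equation gives marker = -16*infusion_rate + 136.
Solve -16*infusion_rate + 136 = -40: infusion_rate = (-40 - 136) / -16 = 11.

infusion_rate = 11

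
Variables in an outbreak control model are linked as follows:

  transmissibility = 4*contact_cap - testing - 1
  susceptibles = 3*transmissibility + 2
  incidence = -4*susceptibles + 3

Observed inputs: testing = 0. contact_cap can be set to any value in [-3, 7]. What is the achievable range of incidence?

-329 to 151

Substituting into the transmissibility equation gives transmissibility = 4*contact_cap - 1.
Substituting into the susceptibles equation gives susceptibles = 12*contact_cap - 1.
This gives incidence = -48*contact_cap + 7.
Linear in contact_cap, so extremes are at the endpoints: contact_cap = -3 gives incidence = 151; contact_cap = 7 gives incidence = -329.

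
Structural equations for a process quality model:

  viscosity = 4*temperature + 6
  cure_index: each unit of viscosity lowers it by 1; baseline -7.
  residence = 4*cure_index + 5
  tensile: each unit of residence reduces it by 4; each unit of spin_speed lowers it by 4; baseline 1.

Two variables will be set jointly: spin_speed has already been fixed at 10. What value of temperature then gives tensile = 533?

With spin_speed held at 10:
Substituting into the cure_index equation gives cure_index = -4*temperature - 13.
Substituting into the residence equation gives residence = -16*temperature - 47.
Substituting into the tensile equation gives tensile = 64*temperature + 149.
Solve 64*temperature + 149 = 533: temperature = (533 - 149) / 64 = 6.

temperature = 6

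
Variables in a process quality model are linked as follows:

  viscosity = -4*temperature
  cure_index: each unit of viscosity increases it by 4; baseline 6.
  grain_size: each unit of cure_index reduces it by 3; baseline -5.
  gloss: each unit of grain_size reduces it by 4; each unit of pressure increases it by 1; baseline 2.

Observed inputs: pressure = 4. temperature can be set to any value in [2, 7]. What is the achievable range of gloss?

Substituting into the cure_index equation gives cure_index = -16*temperature + 6.
Substituting into the grain_size equation gives grain_size = 48*temperature - 23.
Substituting into the gloss equation gives gloss = -192*temperature + 98.
Linear in temperature, so extremes are at the endpoints: temperature = 2 gives gloss = -286; temperature = 7 gives gloss = -1246.

-1246 to -286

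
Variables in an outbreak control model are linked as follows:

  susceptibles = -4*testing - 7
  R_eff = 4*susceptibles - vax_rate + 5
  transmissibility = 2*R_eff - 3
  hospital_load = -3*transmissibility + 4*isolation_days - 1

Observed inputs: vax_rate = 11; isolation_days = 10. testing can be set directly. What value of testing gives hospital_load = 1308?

Substituting into the R_eff equation gives R_eff = -16*testing - 34.
Substituting into the transmissibility equation gives transmissibility = -32*testing - 71.
So hospital_load = 96*testing + 252.
Solve 96*testing + 252 = 1308: testing = (1308 - 252) / 96 = 11.

testing = 11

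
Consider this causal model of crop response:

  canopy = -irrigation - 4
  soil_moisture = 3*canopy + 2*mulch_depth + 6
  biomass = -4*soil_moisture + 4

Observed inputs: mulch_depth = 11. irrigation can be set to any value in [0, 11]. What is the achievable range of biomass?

-60 to 72

Substituting into the soil_moisture equation gives soil_moisture = -3*irrigation + 16.
Substituting into the biomass equation gives biomass = 12*irrigation - 60.
Linear in irrigation, so extremes are at the endpoints: irrigation = 0 gives biomass = -60; irrigation = 11 gives biomass = 72.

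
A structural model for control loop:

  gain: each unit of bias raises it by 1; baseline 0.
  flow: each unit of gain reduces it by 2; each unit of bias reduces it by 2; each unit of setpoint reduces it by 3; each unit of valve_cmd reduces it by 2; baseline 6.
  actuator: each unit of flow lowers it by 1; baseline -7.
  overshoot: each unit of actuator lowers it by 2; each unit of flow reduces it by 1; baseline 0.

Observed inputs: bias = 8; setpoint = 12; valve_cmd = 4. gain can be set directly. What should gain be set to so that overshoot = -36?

gain = -2

Intervening on gain fixes its value directly, overriding its dependence on bias.
Substituting into the flow equation gives flow = -2*gain - 54.
Substituting into the actuator equation gives actuator = 2*gain + 47.
Substituting into the overshoot equation gives overshoot = -2*gain - 40.
Solve -2*gain - 40 = -36: gain = (-36 + 40) / -2 = -2.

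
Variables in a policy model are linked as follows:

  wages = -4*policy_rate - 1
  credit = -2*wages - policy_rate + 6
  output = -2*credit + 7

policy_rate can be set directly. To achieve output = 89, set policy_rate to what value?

Substituting into the credit equation gives credit = 7*policy_rate + 8.
Substituting into the output equation gives output = -14*policy_rate - 9.
Solve -14*policy_rate - 9 = 89: policy_rate = (89 + 9) / -14 = -7.

policy_rate = -7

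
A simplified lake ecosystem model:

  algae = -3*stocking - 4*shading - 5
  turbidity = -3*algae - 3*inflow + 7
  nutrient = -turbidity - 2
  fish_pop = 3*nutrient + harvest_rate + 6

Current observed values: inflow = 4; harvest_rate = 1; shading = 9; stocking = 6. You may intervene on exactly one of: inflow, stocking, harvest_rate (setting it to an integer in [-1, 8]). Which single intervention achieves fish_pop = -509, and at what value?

Intervening on inflow: fish_pop = 9*inflow - 551. Reaching -509 requires inflow = 14/3, not an integer.
Intervening on stocking: fish_pop = -27*stocking - 353. Reaching -509 requires stocking = 52/9, not an integer.
Intervening on harvest_rate: with other inputs at their observed values, fish_pop = harvest_rate - 516. Solving for -509 gives harvest_rate = 7, within [-1, 8].

set harvest_rate = 7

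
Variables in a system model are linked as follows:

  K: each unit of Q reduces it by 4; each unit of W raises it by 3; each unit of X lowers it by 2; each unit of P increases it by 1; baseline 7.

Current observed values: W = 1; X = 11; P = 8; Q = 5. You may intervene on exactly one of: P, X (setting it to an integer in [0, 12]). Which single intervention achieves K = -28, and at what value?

set P = 4

Intervening on P: with other inputs at their observed values, K = P - 32. Solving for -28 gives P = 4, within [0, 12].
Intervening on X: K = -2*X - 2. Reaching -28 requires X = 13, outside [0, 12].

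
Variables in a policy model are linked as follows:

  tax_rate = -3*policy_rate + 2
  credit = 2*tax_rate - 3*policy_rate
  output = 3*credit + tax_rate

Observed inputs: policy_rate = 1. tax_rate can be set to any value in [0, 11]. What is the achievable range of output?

-9 to 68

Intervening on tax_rate fixes its value directly, overriding its dependence on policy_rate.
Substituting into the credit equation gives credit = 2*tax_rate - 3.
This gives output = 7*tax_rate - 9.
Linear in tax_rate, so extremes are at the endpoints: tax_rate = 0 gives output = -9; tax_rate = 11 gives output = 68.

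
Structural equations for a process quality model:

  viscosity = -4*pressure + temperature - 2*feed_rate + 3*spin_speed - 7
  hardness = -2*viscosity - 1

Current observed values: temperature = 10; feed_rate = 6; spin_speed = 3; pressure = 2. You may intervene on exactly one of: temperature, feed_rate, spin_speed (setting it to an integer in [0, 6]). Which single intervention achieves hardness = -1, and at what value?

Intervening on temperature: hardness = -2*temperature + 35. Reaching -1 requires temperature = 18, outside [0, 6].
Intervening on feed_rate: with other inputs at their observed values, hardness = 4*feed_rate - 9. Solving for -1 gives feed_rate = 2, within [0, 6].
Intervening on spin_speed: hardness = -6*spin_speed + 33. Reaching -1 requires spin_speed = 17/3, not an integer.

set feed_rate = 2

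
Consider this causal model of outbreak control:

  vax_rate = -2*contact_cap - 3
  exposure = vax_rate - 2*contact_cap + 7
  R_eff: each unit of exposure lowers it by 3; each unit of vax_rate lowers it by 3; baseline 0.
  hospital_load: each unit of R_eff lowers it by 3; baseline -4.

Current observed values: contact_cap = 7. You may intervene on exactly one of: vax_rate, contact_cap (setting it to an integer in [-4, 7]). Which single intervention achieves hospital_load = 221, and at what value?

set contact_cap = -4

Intervening on vax_rate: hospital_load = 18*vax_rate - 67. Reaching 221 requires vax_rate = 16, outside [-4, 7].
Intervening on contact_cap: with other inputs at their observed values, hospital_load = -54*contact_cap + 5. Solving for 221 gives contact_cap = -4, within [-4, 7].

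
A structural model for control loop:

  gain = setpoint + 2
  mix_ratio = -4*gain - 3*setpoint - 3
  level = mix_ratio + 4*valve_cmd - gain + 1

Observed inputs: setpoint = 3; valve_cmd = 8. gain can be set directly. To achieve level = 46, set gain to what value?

gain = -5

Intervening on gain fixes its value directly, overriding its dependence on setpoint.
Substituting into the mix_ratio equation gives mix_ratio = -4*gain - 12.
Substituting into the level equation gives level = -5*gain + 21.
Solve -5*gain + 21 = 46: gain = (46 - 21) / -5 = -5.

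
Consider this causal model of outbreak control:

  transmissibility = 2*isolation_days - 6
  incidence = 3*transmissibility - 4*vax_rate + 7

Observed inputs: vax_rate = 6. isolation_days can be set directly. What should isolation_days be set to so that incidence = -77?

Substituting into the incidence equation gives incidence = 6*isolation_days - 35.
Solve 6*isolation_days - 35 = -77: isolation_days = (-77 + 35) / 6 = -7.

isolation_days = -7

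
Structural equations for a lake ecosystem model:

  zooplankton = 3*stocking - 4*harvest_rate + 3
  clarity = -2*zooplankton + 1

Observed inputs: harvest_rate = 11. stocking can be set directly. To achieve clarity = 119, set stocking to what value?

stocking = -6

Substituting into the zooplankton equation gives zooplankton = 3*stocking - 41.
Substituting into the clarity equation gives clarity = -6*stocking + 83.
Solve -6*stocking + 83 = 119: stocking = (119 - 83) / -6 = -6.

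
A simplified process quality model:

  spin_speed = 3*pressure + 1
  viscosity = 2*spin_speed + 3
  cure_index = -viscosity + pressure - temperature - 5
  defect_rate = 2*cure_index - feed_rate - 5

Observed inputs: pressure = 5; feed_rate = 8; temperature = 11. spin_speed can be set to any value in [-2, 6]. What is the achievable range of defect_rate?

-65 to -33

Intervening on spin_speed fixes its value directly, overriding its dependence on pressure.
Substituting into the cure_index equation gives cure_index = -2*spin_speed - 14.
This gives defect_rate = -4*spin_speed - 41.
Linear in spin_speed, so extremes are at the endpoints: spin_speed = -2 gives defect_rate = -33; spin_speed = 6 gives defect_rate = -65.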